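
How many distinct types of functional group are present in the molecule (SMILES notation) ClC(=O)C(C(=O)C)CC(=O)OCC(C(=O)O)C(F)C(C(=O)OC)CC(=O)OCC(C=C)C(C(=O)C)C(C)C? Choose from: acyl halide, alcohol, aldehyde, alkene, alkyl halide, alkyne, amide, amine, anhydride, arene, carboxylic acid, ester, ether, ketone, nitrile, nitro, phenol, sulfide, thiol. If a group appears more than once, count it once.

6

Working along the chain:
  ClCO: –C(=O)Cl: carbonyl C bonded to C and to a halogen → acyl halide (not alkyl halide).
  CH(COCH3): pendant –COCH3: carbonyl C bonded to two carbons → ketone.
  CH2COOCH2: –C(=O)–O–C with C on the carbonyl side → ester.
  CH(COOH): pendant –COOH: carbonyl C bonded to C and –OH → carboxylic acid.
  CH(F): halogen on an sp³ carbon → alkyl halide.
  CH(COOCH3): pendant –COOCH3: carbonyl C bonded to C and –OCH3 → ester.
  CH2COOCH2: –C(=O)–O–C with C on the carbonyl side → ester.
  CH(CH=CH2): pendant –CH=CH2: C=C double bond → alkene.
  CH(COCH3): pendant –COCH3: carbonyl C bonded to two carbons → ketone.
Distinct types present: acyl halide, alkene, alkyl halide, carboxylic acid, ester, ketone.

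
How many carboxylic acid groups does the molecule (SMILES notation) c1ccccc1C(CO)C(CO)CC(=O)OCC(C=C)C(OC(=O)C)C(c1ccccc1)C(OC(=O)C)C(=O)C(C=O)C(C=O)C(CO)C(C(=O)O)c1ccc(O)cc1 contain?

C6H5– phenyl ring → arene.
pendant –CH2OH on an sp³ backbone C → alcohol.
pendant –CH2OH on an sp³ backbone C → alcohol.
–C(=O)–O–C with C on the carbonyl side → ester.
pendant –CH=CH2: C=C double bond → alkene.
pendant –OC(=O)CH3: an acyloxy group → ester.
pendant –C6H5: benzene ring → arene.
pendant –OC(=O)CH3: an acyloxy group → ester.
–C(=O)– with carbon on both sides → ketone.
pendant –CHO: carbonyl C bonded to C and H → aldehyde.
pendant –CHO: carbonyl C bonded to C and H → aldehyde.
pendant –CH2OH on an sp³ backbone C → alcohol.
pendant –COOH: carbonyl C bonded to C and –OH → carboxylic acid.
–OH attached directly to an aromatic ring → phenol (not alcohol); the ring itself is an arene.
Carboxylic acid appears at: CH(COOH) → 1.

1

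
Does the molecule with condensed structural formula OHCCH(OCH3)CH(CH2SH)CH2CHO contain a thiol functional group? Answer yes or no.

yes

terminal –CHO: carbonyl C bonded to H and C → aldehyde.
pendant –OCH3: C–O–C with sp³ C, no adjacent C=O → ether.
pendant –CH2SH → thiol.
terminal –CHO: carbonyl C bonded to H and C → aldehyde.
The CH(CH2SH) segment supplies the thiol: pendant –CH2SH → thiol.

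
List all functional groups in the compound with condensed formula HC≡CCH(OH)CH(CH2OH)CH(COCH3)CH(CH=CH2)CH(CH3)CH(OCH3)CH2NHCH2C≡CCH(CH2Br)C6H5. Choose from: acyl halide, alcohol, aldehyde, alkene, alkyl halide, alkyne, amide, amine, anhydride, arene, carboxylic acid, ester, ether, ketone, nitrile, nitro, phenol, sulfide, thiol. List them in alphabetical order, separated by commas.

alcohol, alkene, alkyl halide, alkyne, amine, arene, ether, ketone

C≡C triple bond → alkyne.
–OH on an sp³ carbon → alcohol (secondary).
pendant –CH2OH on an sp³ backbone C → alcohol.
pendant –COCH3: carbonyl C bonded to two carbons → ketone.
pendant –CH=CH2: C=C double bond → alkene.
pendant –OCH3: C–O–C with sp³ C, no adjacent C=O → ether.
C–N–C with sp³ carbons and no adjacent C=O → amine (secondary).
C≡C triple bond → alkyne.
pendant –CH2X: halogen on sp³ carbon → alkyl halide.
–C6H5 phenyl ring → arene.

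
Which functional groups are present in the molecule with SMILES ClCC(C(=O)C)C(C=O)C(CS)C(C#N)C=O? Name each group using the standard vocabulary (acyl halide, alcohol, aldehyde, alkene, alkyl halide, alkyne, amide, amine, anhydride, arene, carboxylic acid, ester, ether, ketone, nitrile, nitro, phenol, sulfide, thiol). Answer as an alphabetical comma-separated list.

aldehyde, alkyl halide, ketone, nitrile, thiol

Taking each segment in turn:
  ClCH2: halogen on an sp³ carbon → alkyl halide.
  CH(COCH3): pendant –COCH3: carbonyl C bonded to two carbons → ketone.
  CH(CHO): pendant –CHO: carbonyl C bonded to C and H → aldehyde.
  CH(CH2SH): pendant –CH2SH → thiol.
  CH(CN): pendant –C≡N: nitrile.
  CHO: terminal –CHO: carbonyl C bonded to H and C → aldehyde.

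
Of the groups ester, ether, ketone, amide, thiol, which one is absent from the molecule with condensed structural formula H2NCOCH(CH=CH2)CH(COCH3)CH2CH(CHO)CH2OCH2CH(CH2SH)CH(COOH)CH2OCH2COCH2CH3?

ether: present (CH2OCH2 — C–O–C with sp³ carbons on both sides and no adjacent C=O → ether).
amide: present (H2NCO — –C(=O)NH2: carbonyl C bonded to C and to N → amide (the N is not a separate amine)).
ketone: present (CH(COCH3) — pendant –COCH3: carbonyl C bonded to two carbons → ketone).
thiol: present (CH(CH2SH) — pendant –CH2SH → thiol).
ester: no segment matches this pattern.

ester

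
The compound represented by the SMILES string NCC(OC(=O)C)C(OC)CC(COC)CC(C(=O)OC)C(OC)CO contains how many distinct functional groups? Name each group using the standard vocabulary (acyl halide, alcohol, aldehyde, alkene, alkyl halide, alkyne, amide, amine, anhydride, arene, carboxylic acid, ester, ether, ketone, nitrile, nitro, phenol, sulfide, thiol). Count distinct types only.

–NH2 on an sp³ carbon with no adjacent C=O → amine.
pendant –OC(=O)CH3: an acyloxy group → ester.
pendant –OCH3: C–O–C with sp³ C, no adjacent C=O → ether.
pendant –CH2OCH3: C–O–C linkage → ether.
pendant –COOCH3: carbonyl C bonded to C and –OCH3 → ester.
pendant –OCH3: C–O–C with sp³ C, no adjacent C=O → ether.
–OH on an sp³ carbon → alcohol.
Distinct types present: alcohol, amine, ester, ether.

4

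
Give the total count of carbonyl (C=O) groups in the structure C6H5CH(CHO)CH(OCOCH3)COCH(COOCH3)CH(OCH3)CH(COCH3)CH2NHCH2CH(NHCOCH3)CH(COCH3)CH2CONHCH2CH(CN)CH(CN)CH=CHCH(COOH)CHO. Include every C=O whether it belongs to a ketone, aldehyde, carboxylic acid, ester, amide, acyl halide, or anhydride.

10

CH(CHO): aldehyde, 1 C=O (running total 1).
CH(OCOCH3): ester, 1 C=O (running total 2).
CO: ketone, 1 C=O (running total 3).
CH(COOCH3): ester, 1 C=O (running total 4).
CH(COCH3): ketone, 1 C=O (running total 5).
CH(NHCOCH3): amide, 1 C=O (running total 6).
CH(COCH3): ketone, 1 C=O (running total 7).
CH2CONHCH2: amide, 1 C=O (running total 8).
CH(COOH): carboxylic acid, 1 C=O (running total 9).
CHO: aldehyde, 1 C=O (running total 10).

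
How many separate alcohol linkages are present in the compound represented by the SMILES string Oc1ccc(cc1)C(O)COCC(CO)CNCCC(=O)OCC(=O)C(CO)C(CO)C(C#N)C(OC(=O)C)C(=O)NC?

4

–OH attached directly to an aromatic ring → phenol (not alcohol); the ring itself is an arene.
–OH on an sp³ carbon → alcohol (secondary).
C–O–C with sp³ carbons on both sides and no adjacent C=O → ether.
pendant –CH2OH on an sp³ backbone C → alcohol.
C–N–C with sp³ carbons and no adjacent C=O → amine (secondary).
–C(=O)–O–C with C on the carbonyl side → ester.
–C(=O)– with carbon on both sides → ketone.
pendant –CH2OH on an sp³ backbone C → alcohol.
pendant –CH2OH on an sp³ backbone C → alcohol.
pendant –C≡N: nitrile.
pendant –OC(=O)CH3: an acyloxy group → ester.
–C(=O)NHCH3: carbonyl C bonded to C and to N → amide (the N is not an amine).
Alcohol appears at: CH(OH), CH(CH2OH), CH(CH2OH), CH(CH2OH) → 4.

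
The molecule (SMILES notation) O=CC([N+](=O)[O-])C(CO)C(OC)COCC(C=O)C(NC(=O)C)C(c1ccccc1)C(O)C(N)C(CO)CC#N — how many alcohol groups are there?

3

terminal –CHO: carbonyl C bonded to H and C → aldehyde.
–NO2 on an sp³ carbon → nitro (the N=O is not a carbonyl).
pendant –CH2OH on an sp³ backbone C → alcohol.
pendant –OCH3: C–O–C with sp³ C, no adjacent C=O → ether.
C–O–C with sp³ carbons on both sides and no adjacent C=O → ether.
pendant –CHO: carbonyl C bonded to C and H → aldehyde.
pendant –NHC(=O)CH3: N bonded to a carbonyl → amide (not amine).
pendant –C6H5: benzene ring → arene.
–OH on an sp³ carbon → alcohol (secondary).
–NH2 on an sp³ carbon with no adjacent C=O → amine.
pendant –CH2OH on an sp³ backbone C → alcohol.
–C≡N: carbon triple-bonded to nitrogen → nitrile.
Alcohol appears at: CH(CH2OH), CH(OH), CH(CH2OH) → 3.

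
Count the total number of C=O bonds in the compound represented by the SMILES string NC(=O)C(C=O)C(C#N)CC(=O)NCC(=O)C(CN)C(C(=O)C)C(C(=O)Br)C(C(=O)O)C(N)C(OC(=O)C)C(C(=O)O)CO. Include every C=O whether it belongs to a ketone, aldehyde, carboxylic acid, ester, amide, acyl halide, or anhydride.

H2NCO: amide, 1 C=O (running total 1).
CH(CHO): aldehyde, 1 C=O (running total 2).
CH2CONHCH2: amide, 1 C=O (running total 3).
CO: ketone, 1 C=O (running total 4).
CH(COCH3): ketone, 1 C=O (running total 5).
CH(COBr): acyl halide, 1 C=O (running total 6).
CH(COOH): carboxylic acid, 1 C=O (running total 7).
CH(OCOCH3): ester, 1 C=O (running total 8).
CH(COOH): carboxylic acid, 1 C=O (running total 9).

9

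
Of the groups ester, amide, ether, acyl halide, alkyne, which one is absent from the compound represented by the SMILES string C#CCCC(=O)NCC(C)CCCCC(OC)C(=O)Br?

ester

amide: present (CH2CONHCH2 — –C(=O)–N– linkage → amide (the N is not an amine)).
alkyne: present (HC≡C — C≡C triple bond → alkyne).
acyl halide: present (COBr — –C(=O)Br: carbonyl C bonded to C and to a halogen → acyl halide (not alkyl halide)).
ether: present (CH(OCH3) — pendant –OCH3: C–O–C with sp³ C, no adjacent C=O → ether).
ester: no segment matches this pattern.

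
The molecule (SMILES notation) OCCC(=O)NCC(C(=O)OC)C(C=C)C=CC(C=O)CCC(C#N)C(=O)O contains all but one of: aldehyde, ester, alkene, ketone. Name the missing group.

aldehyde: present (CH(CHO) — pendant –CHO: carbonyl C bonded to C and H → aldehyde).
alkene: present (CH(CH=CH2) — pendant –CH=CH2: C=C double bond → alkene).
ester: present (CH(COOCH3) — pendant –COOCH3: carbonyl C bonded to C and –OCH3 → ester).
ketone: absent. In CH(COOCH3), the C=O is bonded to an –O–C group, which defines an ester, not a ketone. In CH2CONHCH2, the C=O is bonded to nitrogen, which defines an amide, not a ketone. In COOH, the C=O bears an –OH, making it a carboxylic acid rather than a ketone. In CH(CHO), the carbonyl carbon carries an H, so it is an aldehyde, not a ketone.

ketone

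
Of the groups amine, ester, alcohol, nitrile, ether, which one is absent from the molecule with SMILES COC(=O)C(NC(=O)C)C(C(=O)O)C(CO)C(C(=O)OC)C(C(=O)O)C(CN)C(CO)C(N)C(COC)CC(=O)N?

nitrile

ester: present (CH3OOC — CH3O–C(=O)–: carbonyl C bonded to C and to –OCH3 → ester (not ketone + ether)).
alcohol: present (CH(CH2OH) — pendant –CH2OH on an sp³ backbone C → alcohol).
amine: present (CH(CH2NH2) — pendant –CH2NH2: N on sp³ C, no adjacent C=O → amine).
ether: present (CH(CH2OCH3) — pendant –CH2OCH3: C–O–C linkage → ether).
nitrile: no segment matches this pattern.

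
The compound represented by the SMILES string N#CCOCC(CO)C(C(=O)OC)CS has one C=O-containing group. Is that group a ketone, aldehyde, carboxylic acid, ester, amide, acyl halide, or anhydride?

ester

The carbonyl is in the CH(COOCH3) segment: pendant –COOCH3: carbonyl C bonded to C and –OCH3 → ester.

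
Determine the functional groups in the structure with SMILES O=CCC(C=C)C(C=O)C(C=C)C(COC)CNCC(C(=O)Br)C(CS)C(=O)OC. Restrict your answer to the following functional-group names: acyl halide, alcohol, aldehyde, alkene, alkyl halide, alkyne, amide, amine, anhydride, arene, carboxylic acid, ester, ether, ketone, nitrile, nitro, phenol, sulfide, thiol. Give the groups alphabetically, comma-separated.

acyl halide, aldehyde, alkene, amine, ester, ether, thiol

terminal –CHO: carbonyl C bonded to H and C → aldehyde.
pendant –CH=CH2: C=C double bond → alkene.
pendant –CHO: carbonyl C bonded to C and H → aldehyde.
pendant –CH=CH2: C=C double bond → alkene.
pendant –CH2OCH3: C–O–C linkage → ether.
C–N–C with sp³ carbons and no adjacent C=O → amine (secondary).
pendant –C(=O)X: carbonyl C bonded to C and halogen → acyl halide.
pendant –CH2SH → thiol.
–C(=O)OCH3: carbonyl C bonded to C and to –OCH3 → ester (not ketone + ether).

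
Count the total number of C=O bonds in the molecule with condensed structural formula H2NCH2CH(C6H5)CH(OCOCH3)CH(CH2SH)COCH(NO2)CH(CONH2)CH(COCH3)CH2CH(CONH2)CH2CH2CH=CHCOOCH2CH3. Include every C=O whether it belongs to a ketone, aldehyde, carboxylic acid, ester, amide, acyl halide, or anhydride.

CH(OCOCH3): ester, 1 C=O (running total 1).
CO: ketone, 1 C=O (running total 2).
CH(CONH2): amide, 1 C=O (running total 3).
CH(COCH3): ketone, 1 C=O (running total 4).
CH(CONH2): amide, 1 C=O (running total 5).
COOCH2CH3: ester, 1 C=O (running total 6).

6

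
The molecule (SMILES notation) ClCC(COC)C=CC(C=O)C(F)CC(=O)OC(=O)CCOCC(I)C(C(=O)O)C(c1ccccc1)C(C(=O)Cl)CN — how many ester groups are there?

0

halogen on an sp³ carbon → alkyl halide.
pendant –CH2OCH3: C–O–C linkage → ether.
C=C double bond → alkene.
pendant –CHO: carbonyl C bonded to C and H → aldehyde.
halogen on an sp³ carbon → alkyl halide.
two acyl groups sharing one oxygen, –C(=O)–O–C(=O)– → anhydride.
C–O–C with sp³ carbons on both sides and no adjacent C=O → ether.
halogen on an sp³ carbon → alkyl halide.
pendant –COOH: carbonyl C bonded to C and –OH → carboxylic acid.
pendant –C6H5: benzene ring → arene.
pendant –C(=O)X: carbonyl C bonded to C and halogen → acyl halide.
–NH2 on an sp³ carbon with no adjacent C=O → amine.
No segment is a ester: CH(CH2OCH3) is ether, not ester; CH2CO-O-COCH2 is anhydride, not ester; CH2OCH2 is ether, not ester. → 0.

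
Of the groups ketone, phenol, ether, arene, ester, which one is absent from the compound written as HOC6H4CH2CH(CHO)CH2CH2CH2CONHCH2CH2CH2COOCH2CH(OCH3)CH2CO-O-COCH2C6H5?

ether: present (CH(OCH3) — pendant –OCH3: C–O–C with sp³ C, no adjacent C=O → ether).
phenol: present (HOC6H4 — –OH attached directly to an aromatic ring → phenol (not alcohol); the ring itself is an arene).
ester: present (CH2COOCH2 — –C(=O)–O–C with C on the carbonyl side → ester).
arene: present (HOC6H4 — –OH attached directly to an aromatic ring → phenol (not alcohol); the ring itself is an arene).
ketone: absent. In CH2COOCH2, the C=O is bonded to an –O–C group, which defines an ester, not a ketone. In CH2CONHCH2, the C=O is bonded to nitrogen, which defines an amide, not a ketone. In CH(CHO), the carbonyl carbon carries an H, so it is an aldehyde, not a ketone. In CH2CO-O-COCH2, the two C=O groups share a bridging oxygen, which is an anhydride linkage, not a ketone.

ketone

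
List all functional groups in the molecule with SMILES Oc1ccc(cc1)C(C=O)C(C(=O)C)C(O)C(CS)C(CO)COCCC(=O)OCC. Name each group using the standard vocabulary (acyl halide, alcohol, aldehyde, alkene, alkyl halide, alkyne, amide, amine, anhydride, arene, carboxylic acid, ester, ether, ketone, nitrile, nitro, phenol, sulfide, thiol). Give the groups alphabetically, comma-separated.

alcohol, aldehyde, arene, ester, ether, ketone, phenol, thiol

–OH attached directly to an aromatic ring → phenol (not alcohol); the ring itself is an arene.
pendant –CHO: carbonyl C bonded to C and H → aldehyde.
pendant –COCH3: carbonyl C bonded to two carbons → ketone.
–OH on an sp³ carbon → alcohol (secondary).
pendant –CH2SH → thiol.
pendant –CH2OH on an sp³ backbone C → alcohol.
C–O–C with sp³ carbons on both sides and no adjacent C=O → ether.
–C(=O)OCH2CH3: carbonyl C bonded to C and to –OEt → ester.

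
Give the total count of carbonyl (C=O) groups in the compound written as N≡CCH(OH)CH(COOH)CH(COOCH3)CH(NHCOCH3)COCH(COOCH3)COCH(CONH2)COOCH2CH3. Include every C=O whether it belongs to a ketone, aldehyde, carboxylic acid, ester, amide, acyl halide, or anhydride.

8

CH(COOH): carboxylic acid, 1 C=O (running total 1).
CH(COOCH3): ester, 1 C=O (running total 2).
CH(NHCOCH3): amide, 1 C=O (running total 3).
CO: ketone, 1 C=O (running total 4).
CH(COOCH3): ester, 1 C=O (running total 5).
CO: ketone, 1 C=O (running total 6).
CH(CONH2): amide, 1 C=O (running total 7).
COOCH2CH3: ester, 1 C=O (running total 8).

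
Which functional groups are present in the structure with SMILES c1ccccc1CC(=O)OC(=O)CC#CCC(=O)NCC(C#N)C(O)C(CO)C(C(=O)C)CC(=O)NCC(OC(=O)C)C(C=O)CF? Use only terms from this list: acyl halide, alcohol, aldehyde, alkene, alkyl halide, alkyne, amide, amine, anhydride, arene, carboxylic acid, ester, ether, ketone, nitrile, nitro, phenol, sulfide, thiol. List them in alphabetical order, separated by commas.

C6H5– phenyl ring → arene.
two acyl groups sharing one oxygen, –C(=O)–O–C(=O)– → anhydride.
C≡C triple bond → alkyne.
–C(=O)–N– linkage → amide (the N is not an amine).
pendant –C≡N: nitrile.
–OH on an sp³ carbon → alcohol (secondary).
pendant –CH2OH on an sp³ backbone C → alcohol.
pendant –COCH3: carbonyl C bonded to two carbons → ketone.
–C(=O)–N– linkage → amide (the N is not an amine).
pendant –OC(=O)CH3: an acyloxy group → ester.
pendant –CHO: carbonyl C bonded to C and H → aldehyde.
halogen on an sp³ carbon → alkyl halide.

alcohol, aldehyde, alkyl halide, alkyne, amide, anhydride, arene, ester, ketone, nitrile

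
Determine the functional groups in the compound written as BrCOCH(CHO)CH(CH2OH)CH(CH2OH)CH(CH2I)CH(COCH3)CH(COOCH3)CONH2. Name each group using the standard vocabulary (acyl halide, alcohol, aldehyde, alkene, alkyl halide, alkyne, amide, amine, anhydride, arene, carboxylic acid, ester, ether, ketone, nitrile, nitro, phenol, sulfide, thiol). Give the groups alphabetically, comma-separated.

acyl halide, alcohol, aldehyde, alkyl halide, amide, ester, ketone

–C(=O)Br: carbonyl C bonded to C and to a halogen → acyl halide (not alkyl halide).
pendant –CHO: carbonyl C bonded to C and H → aldehyde.
pendant –CH2OH on an sp³ backbone C → alcohol.
pendant –CH2OH on an sp³ backbone C → alcohol.
pendant –CH2X: halogen on sp³ carbon → alkyl halide.
pendant –COCH3: carbonyl C bonded to two carbons → ketone.
pendant –COOCH3: carbonyl C bonded to C and –OCH3 → ester.
–C(=O)NH2: carbonyl C bonded to C and to N → amide (the N is not a separate amine).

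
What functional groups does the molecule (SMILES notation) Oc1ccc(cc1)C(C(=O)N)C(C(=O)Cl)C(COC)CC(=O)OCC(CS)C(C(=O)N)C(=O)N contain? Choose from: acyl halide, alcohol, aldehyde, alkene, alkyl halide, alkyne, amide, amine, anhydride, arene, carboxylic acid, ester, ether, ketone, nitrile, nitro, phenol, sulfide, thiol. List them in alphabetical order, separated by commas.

–OH attached directly to an aromatic ring → phenol (not alcohol); the ring itself is an arene.
pendant –CONH2: carbonyl C bonded to C and N → amide.
pendant –C(=O)X: carbonyl C bonded to C and halogen → acyl halide.
pendant –CH2OCH3: C–O–C linkage → ether.
–C(=O)–O–C with C on the carbonyl side → ester.
pendant –CH2SH → thiol.
pendant –CONH2: carbonyl C bonded to C and N → amide.
–C(=O)NH2: carbonyl C bonded to C and to N → amide (the N is not a separate amine).

acyl halide, amide, arene, ester, ether, phenol, thiol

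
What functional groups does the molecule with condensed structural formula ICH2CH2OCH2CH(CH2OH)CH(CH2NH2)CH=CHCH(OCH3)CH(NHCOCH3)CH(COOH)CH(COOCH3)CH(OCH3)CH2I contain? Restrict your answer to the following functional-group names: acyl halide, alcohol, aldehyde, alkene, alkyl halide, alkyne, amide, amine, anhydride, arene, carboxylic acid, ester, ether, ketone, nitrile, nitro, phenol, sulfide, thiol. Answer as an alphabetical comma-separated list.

Reading the structure from left to right:
  ICH2: halogen on an sp³ carbon → alkyl halide.
  CH2OCH2: C–O–C with sp³ carbons on both sides and no adjacent C=O → ether.
  CH(CH2OH): pendant –CH2OH on an sp³ backbone C → alcohol.
  CH(CH2NH2): pendant –CH2NH2: N on sp³ C, no adjacent C=O → amine.
  CH=CH: C=C double bond → alkene.
  CH(OCH3): pendant –OCH3: C–O–C with sp³ C, no adjacent C=O → ether.
  CH(NHCOCH3): pendant –NHC(=O)CH3: N bonded to a carbonyl → amide (not amine).
  CH(COOH): pendant –COOH: carbonyl C bonded to C and –OH → carboxylic acid.
  CH(COOCH3): pendant –COOCH3: carbonyl C bonded to C and –OCH3 → ester.
  CH(OCH3): pendant –OCH3: C–O–C with sp³ C, no adjacent C=O → ether.
  CH2I: halogen on an sp³ carbon → alkyl halide.

alcohol, alkene, alkyl halide, amide, amine, carboxylic acid, ester, ether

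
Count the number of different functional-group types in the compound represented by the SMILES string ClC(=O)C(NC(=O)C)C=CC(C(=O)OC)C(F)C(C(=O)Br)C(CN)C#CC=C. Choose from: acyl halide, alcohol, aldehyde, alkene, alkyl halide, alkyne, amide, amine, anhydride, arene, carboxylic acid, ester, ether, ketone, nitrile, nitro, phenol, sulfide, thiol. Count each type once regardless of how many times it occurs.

7

–C(=O)Cl: carbonyl C bonded to C and to a halogen → acyl halide (not alkyl halide).
pendant –NHC(=O)CH3: N bonded to a carbonyl → amide (not amine).
C=C double bond → alkene.
pendant –COOCH3: carbonyl C bonded to C and –OCH3 → ester.
halogen on an sp³ carbon → alkyl halide.
pendant –C(=O)X: carbonyl C bonded to C and halogen → acyl halide.
pendant –CH2NH2: N on sp³ C, no adjacent C=O → amine.
C≡C triple bond → alkyne.
C=C double bond → alkene.
Distinct types present: acyl halide, alkene, alkyl halide, alkyne, amide, amine, ester.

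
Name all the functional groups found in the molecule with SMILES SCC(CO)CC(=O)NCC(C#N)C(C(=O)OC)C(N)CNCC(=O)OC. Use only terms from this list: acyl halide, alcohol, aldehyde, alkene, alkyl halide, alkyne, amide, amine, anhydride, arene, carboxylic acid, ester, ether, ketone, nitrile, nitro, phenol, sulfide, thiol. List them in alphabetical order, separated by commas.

alcohol, amide, amine, ester, nitrile, thiol

Taking each segment in turn:
  HSCH2: –SH on an sp³ carbon → thiol.
  CH(CH2OH): pendant –CH2OH on an sp³ backbone C → alcohol.
  CH2CONHCH2: –C(=O)–N– linkage → amide (the N is not an amine).
  CH(CN): pendant –C≡N: nitrile.
  CH(COOCH3): pendant –COOCH3: carbonyl C bonded to C and –OCH3 → ester.
  CH(NH2): –NH2 on an sp³ carbon with no adjacent C=O → amine.
  CH2NHCH2: C–N–C with sp³ carbons and no adjacent C=O → amine (secondary).
  COOCH3: –C(=O)OCH3: carbonyl C bonded to C and to –OCH3 → ester (not ketone + ether).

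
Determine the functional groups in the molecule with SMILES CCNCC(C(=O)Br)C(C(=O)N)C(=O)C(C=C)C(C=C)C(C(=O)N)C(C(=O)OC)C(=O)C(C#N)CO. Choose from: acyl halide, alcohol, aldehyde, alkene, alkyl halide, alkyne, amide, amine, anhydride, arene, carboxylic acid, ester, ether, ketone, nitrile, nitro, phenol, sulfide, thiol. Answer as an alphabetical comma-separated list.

acyl halide, alcohol, alkene, amide, amine, ester, ketone, nitrile

C–N–C with sp³ carbons and no adjacent C=O → amine (secondary).
pendant –C(=O)X: carbonyl C bonded to C and halogen → acyl halide.
pendant –CONH2: carbonyl C bonded to C and N → amide.
–C(=O)– with carbon on both sides → ketone.
pendant –CH=CH2: C=C double bond → alkene.
pendant –CH=CH2: C=C double bond → alkene.
pendant –CONH2: carbonyl C bonded to C and N → amide.
pendant –COOCH3: carbonyl C bonded to C and –OCH3 → ester.
–C(=O)– with carbon on both sides → ketone.
pendant –C≡N: nitrile.
–OH on an sp³ carbon → alcohol.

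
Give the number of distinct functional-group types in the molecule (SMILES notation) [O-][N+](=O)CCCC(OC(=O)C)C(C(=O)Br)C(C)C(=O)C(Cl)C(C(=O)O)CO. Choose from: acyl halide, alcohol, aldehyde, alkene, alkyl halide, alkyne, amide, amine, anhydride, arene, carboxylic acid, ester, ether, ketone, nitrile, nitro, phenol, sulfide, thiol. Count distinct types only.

–NO2 on carbon → nitro group.
pendant –OC(=O)CH3: an acyloxy group → ester.
pendant –C(=O)X: carbonyl C bonded to C and halogen → acyl halide.
–C(=O)– with carbon on both sides → ketone.
halogen on an sp³ carbon → alkyl halide.
pendant –COOH: carbonyl C bonded to C and –OH → carboxylic acid.
–OH on an sp³ carbon → alcohol.
Distinct types present: acyl halide, alcohol, alkyl halide, carboxylic acid, ester, ketone, nitro.

7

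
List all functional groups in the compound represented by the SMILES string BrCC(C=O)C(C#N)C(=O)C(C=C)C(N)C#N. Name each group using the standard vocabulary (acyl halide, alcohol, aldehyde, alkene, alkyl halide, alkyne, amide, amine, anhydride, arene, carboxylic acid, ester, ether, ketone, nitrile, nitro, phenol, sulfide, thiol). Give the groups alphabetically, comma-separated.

aldehyde, alkene, alkyl halide, amine, ketone, nitrile

Taking each segment in turn:
  BrCH2: halogen on an sp³ carbon → alkyl halide.
  CH(CHO): pendant –CHO: carbonyl C bonded to C and H → aldehyde.
  CH(CN): pendant –C≡N: nitrile.
  CO: –C(=O)– with carbon on both sides → ketone.
  CH(CH=CH2): pendant –CH=CH2: C=C double bond → alkene.
  CH(NH2): –NH2 on an sp³ carbon with no adjacent C=O → amine.
  CN: –C≡N: carbon triple-bonded to nitrogen → nitrile.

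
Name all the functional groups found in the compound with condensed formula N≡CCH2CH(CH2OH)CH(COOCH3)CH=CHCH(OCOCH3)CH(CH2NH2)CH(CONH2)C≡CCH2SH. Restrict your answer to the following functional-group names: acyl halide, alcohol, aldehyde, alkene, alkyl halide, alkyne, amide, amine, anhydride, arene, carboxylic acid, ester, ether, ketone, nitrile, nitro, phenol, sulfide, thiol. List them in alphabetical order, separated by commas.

Taking each segment in turn:
  N≡C: N≡C–: carbon triple-bonded to nitrogen → nitrile.
  CH(CH2OH): pendant –CH2OH on an sp³ backbone C → alcohol.
  CH(COOCH3): pendant –COOCH3: carbonyl C bonded to C and –OCH3 → ester.
  CH=CH: C=C double bond → alkene.
  CH(OCOCH3): pendant –OC(=O)CH3: an acyloxy group → ester.
  CH(CH2NH2): pendant –CH2NH2: N on sp³ C, no adjacent C=O → amine.
  CH(CONH2): pendant –CONH2: carbonyl C bonded to C and N → amide.
  C≡C: C≡C triple bond → alkyne.
  CH2SH: –SH on an sp³ carbon → thiol.

alcohol, alkene, alkyne, amide, amine, ester, nitrile, thiol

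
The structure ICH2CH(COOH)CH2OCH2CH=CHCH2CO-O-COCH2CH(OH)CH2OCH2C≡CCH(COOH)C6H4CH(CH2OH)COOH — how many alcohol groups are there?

2

halogen on an sp³ carbon → alkyl halide.
pendant –COOH: carbonyl C bonded to C and –OH → carboxylic acid.
C–O–C with sp³ carbons on both sides and no adjacent C=O → ether.
C=C double bond → alkene.
two acyl groups sharing one oxygen, –C(=O)–O–C(=O)– → anhydride.
–OH on an sp³ carbon → alcohol (secondary).
C–O–C with sp³ carbons on both sides and no adjacent C=O → ether.
C≡C triple bond → alkyne.
pendant –COOH: carbonyl C bonded to C and –OH → carboxylic acid.
para-disubstituted benzene ring → arene.
pendant –CH2OH on an sp³ backbone C → alcohol.
–COOH: carbonyl C bonded to –OH and C → carboxylic acid (the –OH is not a separate alcohol).
Alcohol appears at: CH(OH), CH(CH2OH) → 2.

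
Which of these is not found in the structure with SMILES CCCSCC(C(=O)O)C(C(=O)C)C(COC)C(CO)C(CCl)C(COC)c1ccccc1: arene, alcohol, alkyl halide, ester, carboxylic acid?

ester

arene: present (C6H5 — –C6H5 phenyl ring → arene).
carboxylic acid: present (CH(COOH) — pendant –COOH: carbonyl C bonded to C and –OH → carboxylic acid).
alkyl halide: present (CH(CH2Cl) — pendant –CH2X: halogen on sp³ carbon → alkyl halide).
alcohol: present (CH(CH2OH) — pendant –CH2OH on an sp³ backbone C → alcohol).
ester: no segment matches this pattern.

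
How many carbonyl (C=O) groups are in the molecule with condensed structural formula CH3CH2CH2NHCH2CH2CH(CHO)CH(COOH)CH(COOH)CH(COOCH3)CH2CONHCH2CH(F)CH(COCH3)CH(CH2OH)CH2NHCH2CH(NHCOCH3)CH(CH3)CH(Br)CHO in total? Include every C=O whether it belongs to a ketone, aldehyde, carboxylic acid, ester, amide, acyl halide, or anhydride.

8

CH(CHO): aldehyde, 1 C=O (running total 1).
CH(COOH): carboxylic acid, 1 C=O (running total 2).
CH(COOH): carboxylic acid, 1 C=O (running total 3).
CH(COOCH3): ester, 1 C=O (running total 4).
CH2CONHCH2: amide, 1 C=O (running total 5).
CH(COCH3): ketone, 1 C=O (running total 6).
CH(NHCOCH3): amide, 1 C=O (running total 7).
CHO: aldehyde, 1 C=O (running total 8).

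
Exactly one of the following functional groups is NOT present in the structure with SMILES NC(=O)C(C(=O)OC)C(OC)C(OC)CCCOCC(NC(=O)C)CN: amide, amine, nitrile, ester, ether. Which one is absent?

ester: present (CH(COOCH3) — pendant –COOCH3: carbonyl C bonded to C and –OCH3 → ester).
ether: present (CH(OCH3) — pendant –OCH3: C–O–C with sp³ C, no adjacent C=O → ether).
amine: present (CH2NH2 — –NH2 on an sp³ carbon with no adjacent C=O → amine).
amide: present (H2NCO — –C(=O)NH2: carbonyl C bonded to C and to N → amide (the N is not a separate amine)).
nitrile: no segment matches this pattern.

nitrile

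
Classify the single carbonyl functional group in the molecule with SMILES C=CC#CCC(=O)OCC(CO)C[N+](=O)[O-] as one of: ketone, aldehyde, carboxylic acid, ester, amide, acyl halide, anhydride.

The carbonyl is in the CH2COOCH2 segment: –C(=O)–O–C with C on the carbonyl side → ester.

ester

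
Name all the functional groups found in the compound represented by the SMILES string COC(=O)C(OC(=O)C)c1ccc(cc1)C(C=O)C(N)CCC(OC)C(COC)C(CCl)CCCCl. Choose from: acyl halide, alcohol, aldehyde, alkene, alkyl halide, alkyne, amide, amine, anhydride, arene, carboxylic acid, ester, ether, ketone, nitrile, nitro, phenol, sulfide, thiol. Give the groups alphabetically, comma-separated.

aldehyde, alkyl halide, amine, arene, ester, ether

Taking each segment in turn:
  CH3OOC: CH3O–C(=O)–: carbonyl C bonded to C and to –OCH3 → ester (not ketone + ether).
  CH(OCOCH3): pendant –OC(=O)CH3: an acyloxy group → ester.
  C6H4: para-disubstituted benzene ring → arene.
  CH(CHO): pendant –CHO: carbonyl C bonded to C and H → aldehyde.
  CH(NH2): –NH2 on an sp³ carbon with no adjacent C=O → amine.
  CH(OCH3): pendant –OCH3: C–O–C with sp³ C, no adjacent C=O → ether.
  CH(CH2OCH3): pendant –CH2OCH3: C–O–C linkage → ether.
  CH(CH2Cl): pendant –CH2X: halogen on sp³ carbon → alkyl halide.
  CH2Cl: halogen on an sp³ carbon → alkyl halide.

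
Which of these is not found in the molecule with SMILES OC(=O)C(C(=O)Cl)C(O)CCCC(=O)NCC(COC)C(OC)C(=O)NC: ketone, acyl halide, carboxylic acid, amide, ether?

amide: present (CH2CONHCH2 — –C(=O)–N– linkage → amide (the N is not an amine)).
acyl halide: present (CH(COCl) — pendant –C(=O)X: carbonyl C bonded to C and halogen → acyl halide).
ether: present (CH(CH2OCH3) — pendant –CH2OCH3: C–O–C linkage → ether).
carboxylic acid: present (HOOC — –COOH: carbonyl C bonded to –OH and C → carboxylic acid (the –OH is not a separate alcohol)).
ketone: absent. In each of CH2CONHCH2 and CONHCH3, the C=O is bonded to nitrogen, which defines an amide, not a ketone. In HOOC, the C=O bears an –OH, making it a carboxylic acid rather than a ketone. In CH(COCl), the C=O is bonded to a halogen, which defines an acyl halide, not a ketone.

ketone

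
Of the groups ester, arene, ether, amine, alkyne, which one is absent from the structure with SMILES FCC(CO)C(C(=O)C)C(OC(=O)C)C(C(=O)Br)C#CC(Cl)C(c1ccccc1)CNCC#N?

arene: present (CH(C6H5) — pendant –C6H5: benzene ring → arene).
amine: present (CH2NHCH2 — C–N–C with sp³ carbons and no adjacent C=O → amine (secondary)).
alkyne: present (C≡C — C≡C triple bond → alkyne).
ester: present (CH(OCOCH3) — pendant –OC(=O)CH3: an acyloxy group → ester).
ether: absent. In CH(OCOCH3), the C–O–C oxygen is adjacent to a C=O, so it belongs to an ester, not an ether.

ether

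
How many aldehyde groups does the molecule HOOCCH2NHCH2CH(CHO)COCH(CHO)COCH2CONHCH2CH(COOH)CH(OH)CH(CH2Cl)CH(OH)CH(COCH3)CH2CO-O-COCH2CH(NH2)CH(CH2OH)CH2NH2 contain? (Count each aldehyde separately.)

2

–COOH: carbonyl C bonded to –OH and C → carboxylic acid (the –OH is not a separate alcohol).
C–N–C with sp³ carbons and no adjacent C=O → amine (secondary).
pendant –CHO: carbonyl C bonded to C and H → aldehyde.
–C(=O)– with carbon on both sides → ketone.
pendant –CHO: carbonyl C bonded to C and H → aldehyde.
–C(=O)– with carbon on both sides → ketone.
–C(=O)–N– linkage → amide (the N is not an amine).
pendant –COOH: carbonyl C bonded to C and –OH → carboxylic acid.
–OH on an sp³ carbon → alcohol (secondary).
pendant –CH2X: halogen on sp³ carbon → alkyl halide.
–OH on an sp³ carbon → alcohol (secondary).
pendant –COCH3: carbonyl C bonded to two carbons → ketone.
two acyl groups sharing one oxygen, –C(=O)–O–C(=O)– → anhydride.
–NH2 on an sp³ carbon with no adjacent C=O → amine.
pendant –CH2OH on an sp³ backbone C → alcohol.
–NH2 on an sp³ carbon with no adjacent C=O → amine.
Aldehyde appears at: CH(CHO), CH(CHO) → 2.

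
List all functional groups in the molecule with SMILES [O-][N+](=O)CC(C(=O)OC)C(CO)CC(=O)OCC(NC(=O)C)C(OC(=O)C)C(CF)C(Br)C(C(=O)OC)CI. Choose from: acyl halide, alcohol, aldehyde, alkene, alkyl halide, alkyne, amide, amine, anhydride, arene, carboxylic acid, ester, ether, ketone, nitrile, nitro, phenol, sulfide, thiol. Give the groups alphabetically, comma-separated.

Taking each segment in turn:
  O2NCH2: –NO2 on carbon → nitro group.
  CH(COOCH3): pendant –COOCH3: carbonyl C bonded to C and –OCH3 → ester.
  CH(CH2OH): pendant –CH2OH on an sp³ backbone C → alcohol.
  CH2COOCH2: –C(=O)–O–C with C on the carbonyl side → ester.
  CH(NHCOCH3): pendant –NHC(=O)CH3: N bonded to a carbonyl → amide (not amine).
  CH(OCOCH3): pendant –OC(=O)CH3: an acyloxy group → ester.
  CH(CH2F): pendant –CH2X: halogen on sp³ carbon → alkyl halide.
  CH(Br): halogen on an sp³ carbon → alkyl halide.
  CH(COOCH3): pendant –COOCH3: carbonyl C bonded to C and –OCH3 → ester.
  CH2I: halogen on an sp³ carbon → alkyl halide.

alcohol, alkyl halide, amide, ester, nitro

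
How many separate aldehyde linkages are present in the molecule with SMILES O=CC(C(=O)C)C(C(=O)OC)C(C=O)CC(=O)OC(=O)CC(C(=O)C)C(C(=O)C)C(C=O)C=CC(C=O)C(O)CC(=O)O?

4

Taking each segment in turn:
  OHC: terminal –CHO: carbonyl C bonded to H and C → aldehyde.
  CH(COCH3): pendant –COCH3: carbonyl C bonded to two carbons → ketone.
  CH(COOCH3): pendant –COOCH3: carbonyl C bonded to C and –OCH3 → ester.
  CH(CHO): pendant –CHO: carbonyl C bonded to C and H → aldehyde.
  CH2CO-O-COCH2: two acyl groups sharing one oxygen, –C(=O)–O–C(=O)– → anhydride.
  CH(COCH3): pendant –COCH3: carbonyl C bonded to two carbons → ketone.
  CH(COCH3): pendant –COCH3: carbonyl C bonded to two carbons → ketone.
  CH(CHO): pendant –CHO: carbonyl C bonded to C and H → aldehyde.
  CH=CH: C=C double bond → alkene.
  CH(CHO): pendant –CHO: carbonyl C bonded to C and H → aldehyde.
  CH(OH): –OH on an sp³ carbon → alcohol (secondary).
  COOH: –COOH: carbonyl C bonded to –OH and C → carboxylic acid (the –OH is not a separate alcohol).
Aldehyde appears at: OHC, CH(CHO), CH(CHO), CH(CHO) → 4.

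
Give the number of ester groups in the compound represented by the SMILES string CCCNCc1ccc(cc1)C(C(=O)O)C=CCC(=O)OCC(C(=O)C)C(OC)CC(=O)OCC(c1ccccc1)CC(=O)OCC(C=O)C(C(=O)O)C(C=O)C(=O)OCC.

4

Taking each segment in turn:
  CH2NHCH2: C–N–C with sp³ carbons and no adjacent C=O → amine (secondary).
  C6H4: para-disubstituted benzene ring → arene.
  CH(COOH): pendant –COOH: carbonyl C bonded to C and –OH → carboxylic acid.
  CH=CH: C=C double bond → alkene.
  CH2COOCH2: –C(=O)–O–C with C on the carbonyl side → ester.
  CH(COCH3): pendant –COCH3: carbonyl C bonded to two carbons → ketone.
  CH(OCH3): pendant –OCH3: C–O–C with sp³ C, no adjacent C=O → ether.
  CH2COOCH2: –C(=O)–O–C with C on the carbonyl side → ester.
  CH(C6H5): pendant –C6H5: benzene ring → arene.
  CH2COOCH2: –C(=O)–O–C with C on the carbonyl side → ester.
  CH(CHO): pendant –CHO: carbonyl C bonded to C and H → aldehyde.
  CH(COOH): pendant –COOH: carbonyl C bonded to C and –OH → carboxylic acid.
  CH(CHO): pendant –CHO: carbonyl C bonded to C and H → aldehyde.
  COOCH2CH3: –C(=O)OCH2CH3: carbonyl C bonded to C and to –OEt → ester.
Ester appears at: CH2COOCH2, CH2COOCH2, CH2COOCH2, COOCH2CH3 → 4.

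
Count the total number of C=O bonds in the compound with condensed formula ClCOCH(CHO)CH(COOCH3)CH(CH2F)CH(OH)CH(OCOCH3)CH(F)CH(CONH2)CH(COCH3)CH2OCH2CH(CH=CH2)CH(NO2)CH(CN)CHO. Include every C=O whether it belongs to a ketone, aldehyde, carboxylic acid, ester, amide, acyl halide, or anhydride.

7

ClCO: acyl halide, 1 C=O (running total 1).
CH(CHO): aldehyde, 1 C=O (running total 2).
CH(COOCH3): ester, 1 C=O (running total 3).
CH(OCOCH3): ester, 1 C=O (running total 4).
CH(CONH2): amide, 1 C=O (running total 5).
CH(COCH3): ketone, 1 C=O (running total 6).
CHO: aldehyde, 1 C=O (running total 7).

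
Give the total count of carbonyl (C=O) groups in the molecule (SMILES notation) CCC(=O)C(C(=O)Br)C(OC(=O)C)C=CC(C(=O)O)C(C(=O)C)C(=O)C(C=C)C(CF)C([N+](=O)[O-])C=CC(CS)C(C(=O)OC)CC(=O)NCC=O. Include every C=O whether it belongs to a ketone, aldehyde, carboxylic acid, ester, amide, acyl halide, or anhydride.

CO: ketone, 1 C=O (running total 1).
CH(COBr): acyl halide, 1 C=O (running total 2).
CH(OCOCH3): ester, 1 C=O (running total 3).
CH(COOH): carboxylic acid, 1 C=O (running total 4).
CH(COCH3): ketone, 1 C=O (running total 5).
CO: ketone, 1 C=O (running total 6).
CH(COOCH3): ester, 1 C=O (running total 7).
CH2CONHCH2: amide, 1 C=O (running total 8).
CHO: aldehyde, 1 C=O (running total 9).

9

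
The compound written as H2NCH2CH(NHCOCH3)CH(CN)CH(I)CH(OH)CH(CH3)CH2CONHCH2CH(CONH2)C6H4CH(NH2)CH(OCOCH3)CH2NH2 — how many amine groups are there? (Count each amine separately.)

–NH2 on an sp³ carbon with no adjacent C=O → amine.
pendant –NHC(=O)CH3: N bonded to a carbonyl → amide (not amine).
pendant –C≡N: nitrile.
halogen on an sp³ carbon → alkyl halide.
–OH on an sp³ carbon → alcohol (secondary).
–C(=O)–N– linkage → amide (the N is not an amine).
pendant –CONH2: carbonyl C bonded to C and N → amide.
para-disubstituted benzene ring → arene.
–NH2 on an sp³ carbon with no adjacent C=O → amine.
pendant –OC(=O)CH3: an acyloxy group → ester.
–NH2 on an sp³ carbon with no adjacent C=O → amine.
Amine appears at: H2NCH2, CH(NH2), CH2NH2 → 3.

3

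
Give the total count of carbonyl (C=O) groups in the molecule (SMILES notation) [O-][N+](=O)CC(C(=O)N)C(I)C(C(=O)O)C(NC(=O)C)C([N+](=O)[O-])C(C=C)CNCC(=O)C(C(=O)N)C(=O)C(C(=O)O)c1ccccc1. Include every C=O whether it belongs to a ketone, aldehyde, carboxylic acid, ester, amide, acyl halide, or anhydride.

CH(CONH2): amide, 1 C=O (running total 1).
CH(COOH): carboxylic acid, 1 C=O (running total 2).
CH(NHCOCH3): amide, 1 C=O (running total 3).
CO: ketone, 1 C=O (running total 4).
CH(CONH2): amide, 1 C=O (running total 5).
CO: ketone, 1 C=O (running total 6).
CH(COOH): carboxylic acid, 1 C=O (running total 7).

7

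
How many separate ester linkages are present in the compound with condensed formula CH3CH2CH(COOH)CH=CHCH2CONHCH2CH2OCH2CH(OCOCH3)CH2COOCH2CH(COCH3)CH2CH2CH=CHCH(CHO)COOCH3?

pendant –COOH: carbonyl C bonded to C and –OH → carboxylic acid.
C=C double bond → alkene.
–C(=O)–N– linkage → amide (the N is not an amine).
C–O–C with sp³ carbons on both sides and no adjacent C=O → ether.
pendant –OC(=O)CH3: an acyloxy group → ester.
–C(=O)–O–C with C on the carbonyl side → ester.
pendant –COCH3: carbonyl C bonded to two carbons → ketone.
C=C double bond → alkene.
pendant –CHO: carbonyl C bonded to C and H → aldehyde.
–C(=O)OCH3: carbonyl C bonded to C and to –OCH3 → ester (not ketone + ether).
Ester appears at: CH(OCOCH3), CH2COOCH2, COOCH3 → 3.

3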